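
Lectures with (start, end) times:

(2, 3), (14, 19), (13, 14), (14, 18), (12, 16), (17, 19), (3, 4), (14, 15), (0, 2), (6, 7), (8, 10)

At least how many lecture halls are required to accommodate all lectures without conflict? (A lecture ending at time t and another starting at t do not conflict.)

4

The answer is the maximum number of intervals overlapping at any instant.
Events (time:±→running): 0:+→1 2:-→0 2:+→1 3:-→0 3:+→1 4:-→0 6:+→1 7:-→0 8:+→1 10:-→0 12:+→1 13:+→2 14:-→1 14:+→2 14:+→3 14:+→4 … peak 4.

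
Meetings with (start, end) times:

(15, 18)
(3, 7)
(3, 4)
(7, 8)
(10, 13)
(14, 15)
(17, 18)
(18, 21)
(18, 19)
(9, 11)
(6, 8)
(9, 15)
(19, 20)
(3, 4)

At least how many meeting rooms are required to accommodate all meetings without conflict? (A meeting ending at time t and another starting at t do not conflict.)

3

The answer is the maximum number of intervals overlapping at any instant.
starts: [3, 3, 3, 6, 7, 9, 9, 10, 14, 15, 17, 18, 18, 19]
ends:   [4, 4, 7, 8, 8, 11, 13, 15, 15, 18, 18, 19, 20, 21]
s3→1 s3→2 s3→3  — peak 3.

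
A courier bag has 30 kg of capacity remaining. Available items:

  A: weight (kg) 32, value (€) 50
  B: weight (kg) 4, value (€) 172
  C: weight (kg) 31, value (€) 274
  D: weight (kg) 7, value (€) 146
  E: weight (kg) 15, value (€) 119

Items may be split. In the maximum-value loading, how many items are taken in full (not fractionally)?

2

Sort by value per unit weight and fill in that order.
Order: B (172/4=43.00) > D (146/7=20.86) > C (274/31=8.84) > E (119/15=7.93) > A (50/32=1.56)
Fill: take B (4 @ 172) → take D (7 @ 146) → take 19/31 of C → 167.94; 30/30 used.
2 item(s) taken whole; one partial (take 19/31 of C).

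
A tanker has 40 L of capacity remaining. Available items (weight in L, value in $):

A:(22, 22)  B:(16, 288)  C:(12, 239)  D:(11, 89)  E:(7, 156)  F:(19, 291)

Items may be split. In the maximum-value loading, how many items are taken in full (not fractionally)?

Ratios (sorted): E 22.29, C 19.92, B 18.00, F 15.32, D 8.09, A 1.00
take E (7 @ 156); take C (12 @ 239); take B (16 @ 288); take 5/19 of F → 76.58. Capacity used 40/40.
3 item(s) taken whole; one partial (take 5/19 of F).

3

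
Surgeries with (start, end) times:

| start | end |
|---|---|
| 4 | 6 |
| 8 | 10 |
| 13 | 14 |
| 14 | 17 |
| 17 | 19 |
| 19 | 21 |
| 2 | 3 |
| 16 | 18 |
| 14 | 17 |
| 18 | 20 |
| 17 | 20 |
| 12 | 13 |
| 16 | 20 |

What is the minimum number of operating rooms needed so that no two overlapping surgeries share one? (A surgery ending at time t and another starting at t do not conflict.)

The answer is the maximum number of intervals overlapping at any instant.
Events (time:±→running): 2:+→1 3:-→0 4:+→1 6:-→0 8:+→1 10:-→0 12:+→1 13:-→0 13:+→1 14:-→0 14:+→1 14:+→2 16:+→3 16:+→4 … peak 4.

4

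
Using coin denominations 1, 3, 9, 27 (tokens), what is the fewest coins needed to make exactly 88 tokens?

88 = 3×27 + 2×3 + 1×1
Total coins = 3 + 2 + 1 = 6

6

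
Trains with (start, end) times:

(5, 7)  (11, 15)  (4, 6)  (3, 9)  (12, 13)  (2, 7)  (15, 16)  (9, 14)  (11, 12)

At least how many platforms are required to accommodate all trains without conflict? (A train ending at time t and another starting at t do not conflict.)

The answer is the maximum number of intervals overlapping at any instant.
Events (time:±→running): 2:+→1 3:+→2 4:+→3 5:+→4 … peak 4.

4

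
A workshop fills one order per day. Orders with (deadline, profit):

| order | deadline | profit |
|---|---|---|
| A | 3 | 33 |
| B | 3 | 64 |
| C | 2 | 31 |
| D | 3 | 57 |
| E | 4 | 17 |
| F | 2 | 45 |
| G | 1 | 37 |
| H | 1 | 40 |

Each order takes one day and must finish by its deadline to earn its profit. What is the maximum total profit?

Profit order: B=64 D=57 F=45 H=40 G=37 A=33 C=31 E=17
Assign: B→slot 3, D→slot 2, F→slot 1, H skipped, G skipped, A skipped, C skipped, E→slot 4.
Slots: [1:F] [2:D] [3:B] [4:E]
Profit = 45 + 57 + 64 + 17 = 183

183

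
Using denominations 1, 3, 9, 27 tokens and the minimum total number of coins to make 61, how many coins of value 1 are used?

1

61 = 2×27 + 2×3 + 1×1
Count of 1: 1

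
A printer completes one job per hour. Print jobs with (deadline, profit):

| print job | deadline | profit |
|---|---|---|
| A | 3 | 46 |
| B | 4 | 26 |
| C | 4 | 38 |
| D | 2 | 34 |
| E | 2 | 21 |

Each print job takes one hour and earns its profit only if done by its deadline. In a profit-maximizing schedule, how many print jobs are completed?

Profit order: A=46 C=38 D=34 B=26 E=21
Assign: A→slot 3, C→slot 4, D→slot 2, B→slot 1, E skipped.
Slots: [1:B] [2:D] [3:A] [4:C]
4 of 5 scheduled.

4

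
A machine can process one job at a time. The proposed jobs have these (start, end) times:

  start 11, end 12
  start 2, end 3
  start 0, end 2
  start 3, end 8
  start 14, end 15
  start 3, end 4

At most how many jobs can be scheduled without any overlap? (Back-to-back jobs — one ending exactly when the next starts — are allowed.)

Sorted by end: (0,2)  (2,3)  (3,4)  (3,8)  (11,12)  (14,15)
take (0,2); take (2,3); take (3,4); skip (3,8); take (11,12); take (14,15).
Selected 5 jobs.

5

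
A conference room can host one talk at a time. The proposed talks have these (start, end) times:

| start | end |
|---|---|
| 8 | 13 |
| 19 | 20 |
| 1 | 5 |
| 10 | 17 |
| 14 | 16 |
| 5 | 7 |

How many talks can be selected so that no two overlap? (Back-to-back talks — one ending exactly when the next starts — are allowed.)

5

By end time: (1,5), (5,7), (8,13), (14,16), (10,17), (19,20).
Pick (1,5); next start ≥ 5 → (5,7); next start ≥ 7 → (8,13); next start ≥ 13 → (14,16); next start ≥ 16 → (19,20).
Selected 5 talks.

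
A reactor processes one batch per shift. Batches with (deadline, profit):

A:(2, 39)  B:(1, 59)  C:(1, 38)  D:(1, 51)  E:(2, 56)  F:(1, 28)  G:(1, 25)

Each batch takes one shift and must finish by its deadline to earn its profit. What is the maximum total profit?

By profit: B(d1,59), E(d2,56), D(d1,51), A(d2,39), C(d1,38), F(d1,28), G(d1,25)
B→slot 1; E→slot 2; D skipped; A skipped; C skipped; F skipped; G skipped.
Profit = 59 + 56 = 115

115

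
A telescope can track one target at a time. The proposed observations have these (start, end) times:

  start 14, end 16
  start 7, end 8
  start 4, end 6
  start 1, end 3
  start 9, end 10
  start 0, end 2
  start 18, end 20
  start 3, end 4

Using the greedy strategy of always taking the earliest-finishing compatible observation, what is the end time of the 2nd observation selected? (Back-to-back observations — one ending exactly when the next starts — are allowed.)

Sort by end time and greedily take each interval whose start is ≥ the last chosen end.
By end time: (0,2), (1,3), (3,4), (4,6), (7,8), (9,10), (14,16), (18,20).
Pick (0,2); next start ≥ 2 → (3,4); next start ≥ 4 → (4,6); next start ≥ 6 → (7,8); next start ≥ 8 → (9,10); next start ≥ 10 → (14,16); next start ≥ 16 → (18,20).
Selected: (0,2) (3,4) (4,6) (7,8) (9,10) (14,16) (18,20)

4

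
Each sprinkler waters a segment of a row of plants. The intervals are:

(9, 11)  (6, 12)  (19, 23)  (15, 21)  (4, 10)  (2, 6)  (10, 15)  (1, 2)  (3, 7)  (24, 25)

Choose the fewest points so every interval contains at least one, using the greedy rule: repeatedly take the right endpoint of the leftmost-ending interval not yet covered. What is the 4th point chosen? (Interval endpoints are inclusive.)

Sort by right endpoint; whenever an interval is uncovered, place a point at its right end.
Sorted: [1,2] [2,6] [3,7] [4,10] [9,11] [6,12] [10,15] [15,21] [19,23] [24,25]
{[1,2],[2,6]} hit by 2; {[3,7],[4,10]} hit by 7; {[9,11],[6,12],[10,15]} hit by 11; {[15,21],[19,23]} hit by 21; {[24,25]} hit by 25.
Points: 2, 7, 11, 21, 25 (5 total).

21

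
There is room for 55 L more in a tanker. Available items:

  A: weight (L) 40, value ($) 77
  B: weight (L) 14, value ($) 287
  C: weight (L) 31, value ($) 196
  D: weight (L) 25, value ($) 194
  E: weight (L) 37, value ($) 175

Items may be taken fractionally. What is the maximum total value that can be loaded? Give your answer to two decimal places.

Order: B (287/14=20.50) > D (194/25=7.76) > C (196/31=6.32) > E (175/37=4.73) > A (77/40=1.93)
Fill: take B (14 @ 287) → take D (25 @ 194) → take 16/31 of C → 101.16; 55/55 used.
Total value = 582.16

582.16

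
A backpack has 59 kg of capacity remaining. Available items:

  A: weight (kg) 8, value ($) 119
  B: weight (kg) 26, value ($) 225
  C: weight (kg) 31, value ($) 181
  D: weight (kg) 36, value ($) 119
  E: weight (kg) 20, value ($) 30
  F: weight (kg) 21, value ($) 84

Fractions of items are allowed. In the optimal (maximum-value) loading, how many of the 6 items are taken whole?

Sort by value per unit weight and fill in that order.
Order: A (119/8=14.88) > B (225/26=8.65) > C (181/31=5.84) > F (84/21=4.00) > D (119/36=3.31) > E (30/20=1.50)
Fill: take A (8 @ 119) → take B (26 @ 225) → take 25/31 of C → 145.97; 59/59 used.
2 item(s) taken whole; one partial (take 25/31 of C).

2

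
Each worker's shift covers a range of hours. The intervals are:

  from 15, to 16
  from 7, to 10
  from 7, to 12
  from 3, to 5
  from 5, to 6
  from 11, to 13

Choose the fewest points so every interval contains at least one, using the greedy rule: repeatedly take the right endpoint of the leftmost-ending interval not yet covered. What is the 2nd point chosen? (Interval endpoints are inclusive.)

10

Sort by right endpoint; whenever an interval is uncovered, place a point at its right end.
Sorted: [3,5] [5,6] [7,10] [7,12] [11,13] [15,16]
{[3,5],[5,6]} hit by 5; {[7,10],[7,12]} hit by 10; {[11,13]} hit by 13; {[15,16]} hit by 16.
Points: 5, 10, 13, 16 (4 total).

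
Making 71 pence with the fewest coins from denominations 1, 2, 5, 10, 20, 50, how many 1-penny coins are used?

1

Greedy: take as many of the largest coin as possible, then repeat with the remainder.
71 = 1×50 + 1×20 + 1×1
Count of 1: 1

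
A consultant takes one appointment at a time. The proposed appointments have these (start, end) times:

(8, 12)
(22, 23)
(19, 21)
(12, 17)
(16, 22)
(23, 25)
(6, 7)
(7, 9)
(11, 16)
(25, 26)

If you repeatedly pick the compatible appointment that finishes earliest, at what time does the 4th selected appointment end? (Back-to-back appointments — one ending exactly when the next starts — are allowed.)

21

Order by finish time; keep every interval that doesn't clash with the previous kept one.
By end time: (6,7), (7,9), (8,12), (11,16), (12,17), (19,21), (16,22), (22,23), (23,25), (25,26).
Pick (6,7); next start ≥ 7 → (7,9); next start ≥ 9 → (11,16); next start ≥ 16 → (19,21); next start ≥ 21 → (22,23); next start ≥ 23 → (23,25); next start ≥ 25 → (25,26).
Selected: (6,7) (7,9) (11,16) (19,21) (22,23) (23,25) (25,26)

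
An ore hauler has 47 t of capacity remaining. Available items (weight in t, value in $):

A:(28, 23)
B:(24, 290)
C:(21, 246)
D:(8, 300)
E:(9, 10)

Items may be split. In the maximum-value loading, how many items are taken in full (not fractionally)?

2

Ratios (sorted): D 37.50, B 12.08, C 11.71, E 1.11, A 0.82
take D (8 @ 300); take B (24 @ 290); take 15/21 of C → 175.71. Capacity used 47/47.
2 item(s) taken whole; one partial (take 15/21 of C).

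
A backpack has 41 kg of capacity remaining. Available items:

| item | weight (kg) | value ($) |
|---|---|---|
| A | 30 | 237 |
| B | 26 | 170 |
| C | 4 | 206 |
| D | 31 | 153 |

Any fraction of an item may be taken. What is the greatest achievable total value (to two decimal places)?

Sort by value per unit weight and fill in that order.
Order: C (206/4=51.50) > A (237/30=7.90) > B (170/26=6.54) > D (153/31=4.94)
Fill: take C (4 @ 206) → take A (30 @ 237) → take 7/26 of B → 45.77; 41/41 used.
Total value = 488.77

488.77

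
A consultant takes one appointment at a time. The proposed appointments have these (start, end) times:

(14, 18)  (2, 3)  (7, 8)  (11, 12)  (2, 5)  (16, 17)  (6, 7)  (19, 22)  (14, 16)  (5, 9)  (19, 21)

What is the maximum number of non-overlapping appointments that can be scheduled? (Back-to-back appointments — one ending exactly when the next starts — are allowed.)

Sort by end time and greedily take each interval whose start is ≥ the last chosen end.
Sorted by end: (2,3)  (2,5)  (6,7)  (7,8)  (5,9)  (11,12)  (14,16)  (16,17)  (14,18)  (19,21)  (19,22)
take (2,3); skip (2,5); take (6,7); take (7,8); take (11,12); take (14,16); take (16,17); take (19,21).
Selected 7 appointments.

7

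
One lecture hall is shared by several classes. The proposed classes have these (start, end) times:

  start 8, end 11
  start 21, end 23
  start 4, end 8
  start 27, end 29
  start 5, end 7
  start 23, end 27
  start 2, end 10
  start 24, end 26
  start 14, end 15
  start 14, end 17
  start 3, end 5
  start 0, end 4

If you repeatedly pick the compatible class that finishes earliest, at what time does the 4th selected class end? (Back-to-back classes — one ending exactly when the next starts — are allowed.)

Sort by end time and greedily take each interval whose start is ≥ the last chosen end.
Sorted by end: (0,4)  (3,5)  (5,7)  (4,8)  (2,10)  (8,11)  (14,15)  (14,17)  (21,23)  (24,26)  (23,27)  (27,29)
take (0,4); skip (3,5); take (5,7); take (8,11); take (14,15); skip (14,17); take (21,23); take (24,26); take (27,29).
Selected: (0,4) (5,7) (8,11) (14,15) (21,23) (24,26) (27,29)

15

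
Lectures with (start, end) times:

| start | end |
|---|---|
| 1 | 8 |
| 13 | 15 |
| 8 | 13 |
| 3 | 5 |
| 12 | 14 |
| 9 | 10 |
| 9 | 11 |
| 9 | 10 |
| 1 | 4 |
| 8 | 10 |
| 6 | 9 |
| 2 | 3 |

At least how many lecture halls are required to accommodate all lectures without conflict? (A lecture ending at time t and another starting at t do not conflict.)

5

The answer is the maximum number of intervals overlapping at any instant.
starts: [1, 1, 2, 3, 6, 8, 8, 9, 9, 9, 12, 13]
ends:   [3, 4, 5, 8, 9, 10, 10, 10, 11, 13, 14, 15]
s1→1 s1→2 s2→3 e3→2 s3→3 e4→2 e5→1 s6→2 e8→1 s8→2 s8→3 e9→2 s9→3 s9→4 s9→5  — peak 5.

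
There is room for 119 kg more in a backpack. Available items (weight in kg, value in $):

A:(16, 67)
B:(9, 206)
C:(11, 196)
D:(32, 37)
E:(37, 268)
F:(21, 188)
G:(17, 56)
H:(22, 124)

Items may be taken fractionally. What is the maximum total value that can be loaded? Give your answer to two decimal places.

1058.88

Sort by value per unit weight and fill in that order.
Ratios (sorted): B 22.89, C 17.82, F 8.95, E 7.24, H 5.64, A 4.19, G 3.29, D 1.16
take B (9 @ 206); take C (11 @ 196); take F (21 @ 188); take E (37 @ 268); take H (22 @ 124); take A (16 @ 67); take 3/17 of G → 9.88. Capacity used 119/119.
Total value = 1058.88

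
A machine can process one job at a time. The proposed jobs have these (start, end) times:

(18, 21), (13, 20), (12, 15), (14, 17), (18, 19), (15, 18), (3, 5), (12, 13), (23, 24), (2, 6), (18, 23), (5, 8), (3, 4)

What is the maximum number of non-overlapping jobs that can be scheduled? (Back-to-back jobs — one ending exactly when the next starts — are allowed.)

6

Order by finish time; keep every interval that doesn't clash with the previous kept one.
Sorted by end: (3,4)  (3,5)  (2,6)  (5,8)  (12,13)  (12,15)  (14,17)  (15,18)  (18,19)  (13,20)  (18,21)  (18,23)  (23,24)
take (3,4); take (5,8); take (12,13); take (14,17); skip (15,18); take (18,19); skip (18,23); take (23,24).
Selected 6 jobs.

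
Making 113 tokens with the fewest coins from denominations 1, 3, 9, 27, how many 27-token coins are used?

Use the largest denomination that fits, subtract, and repeat.
113 = 4×27 + 1×3 + 2×1
Count of 27: 4

4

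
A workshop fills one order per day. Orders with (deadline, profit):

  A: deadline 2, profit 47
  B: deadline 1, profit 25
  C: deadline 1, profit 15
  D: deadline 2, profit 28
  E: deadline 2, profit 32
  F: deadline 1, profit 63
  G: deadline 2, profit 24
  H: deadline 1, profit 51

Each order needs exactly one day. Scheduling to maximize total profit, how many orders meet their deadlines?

2

Sort by profit descending; place each in the latest free slot ≤ its deadline.
By profit: F(d1,63), H(d1,51), A(d2,47), E(d2,32), D(d2,28), B(d1,25), G(d2,24), C(d1,15)
F→slot 1; H skipped; A→slot 2; E skipped; D skipped; B skipped; G skipped; C skipped.
2 of 8 scheduled.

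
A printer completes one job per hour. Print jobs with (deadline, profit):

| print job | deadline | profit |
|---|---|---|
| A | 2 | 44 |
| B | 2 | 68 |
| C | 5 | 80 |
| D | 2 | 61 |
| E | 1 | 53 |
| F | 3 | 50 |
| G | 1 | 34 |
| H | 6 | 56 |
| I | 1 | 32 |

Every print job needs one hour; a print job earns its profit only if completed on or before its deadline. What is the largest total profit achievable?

315

Sort by profit descending; place each in the latest free slot ≤ its deadline.
By profit: C(d5,80), B(d2,68), D(d2,61), H(d6,56), E(d1,53), F(d3,50), A(d2,44), G(d1,34), I(d1,32)
C→slot 5; B→slot 2; D→slot 1; H→slot 6; E skipped; F→slot 3; A skipped; G skipped; I skipped.
Profit = 61 + 68 + 50 + 80 + 56 = 315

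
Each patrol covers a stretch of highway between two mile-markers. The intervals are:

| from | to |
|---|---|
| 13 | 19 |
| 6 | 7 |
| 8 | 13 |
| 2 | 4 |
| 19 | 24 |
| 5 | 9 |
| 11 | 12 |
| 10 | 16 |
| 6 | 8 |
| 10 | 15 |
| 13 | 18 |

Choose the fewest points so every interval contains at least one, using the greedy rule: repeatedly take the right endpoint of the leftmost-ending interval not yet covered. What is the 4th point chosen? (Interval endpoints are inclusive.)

By right end: [2,4]  [6,7]  [6,8]  [5,9]  [11,12]  [8,13]  [10,15]  [10,16]  [13,18]  [13,19]  [19,24]
[2,4] uncovered → point at 4; [6,7] uncovered → point at 7; [11,12] uncovered → point at 12; [13,18] uncovered → point at 18; [19,24] uncovered → point at 24.
Points: 4, 7, 12, 18, 24 (5 total).

18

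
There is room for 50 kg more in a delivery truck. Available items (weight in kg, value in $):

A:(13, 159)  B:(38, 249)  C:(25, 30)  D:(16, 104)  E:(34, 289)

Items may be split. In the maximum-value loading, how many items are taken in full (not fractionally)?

Sort by value per unit weight and fill in that order.
Ratios (sorted): A 12.23, E 8.50, B 6.55, D 6.50, C 1.20
take A (13 @ 159); take E (34 @ 289); take 3/38 of B → 19.66. Capacity used 50/50.
2 item(s) taken whole; one partial (take 3/38 of B).

2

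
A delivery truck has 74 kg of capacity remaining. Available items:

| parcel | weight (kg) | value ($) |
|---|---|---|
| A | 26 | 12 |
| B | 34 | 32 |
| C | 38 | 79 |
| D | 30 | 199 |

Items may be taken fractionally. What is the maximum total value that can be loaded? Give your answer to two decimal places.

283.65

Sort by value per unit weight and fill in that order.
Ratios (sorted): D 6.63, C 2.08, B 0.94, A 0.46
take D (30 @ 199); take C (38 @ 79); take 6/34 of B → 5.65. Capacity used 74/74.
Total value = 283.65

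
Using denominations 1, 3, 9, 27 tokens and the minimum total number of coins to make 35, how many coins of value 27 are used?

1

Greedy: take as many of the largest coin as possible, then repeat with the remainder.
35 = 1×27 + 2×3 + 2×1
Count of 27: 1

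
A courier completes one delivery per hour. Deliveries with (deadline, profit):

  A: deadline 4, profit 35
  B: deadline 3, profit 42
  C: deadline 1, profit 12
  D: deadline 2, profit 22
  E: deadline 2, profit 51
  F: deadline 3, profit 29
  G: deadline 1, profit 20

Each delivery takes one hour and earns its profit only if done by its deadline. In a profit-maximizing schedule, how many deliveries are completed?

Take jobs in profit order; each goes to the latest open slot no later than its deadline.
By profit: E(d2,51), B(d3,42), A(d4,35), F(d3,29), D(d2,22), G(d1,20), C(d1,12)
E→slot 2; B→slot 3; A→slot 4; F→slot 1; D skipped; G skipped; C skipped.
4 of 7 scheduled.

4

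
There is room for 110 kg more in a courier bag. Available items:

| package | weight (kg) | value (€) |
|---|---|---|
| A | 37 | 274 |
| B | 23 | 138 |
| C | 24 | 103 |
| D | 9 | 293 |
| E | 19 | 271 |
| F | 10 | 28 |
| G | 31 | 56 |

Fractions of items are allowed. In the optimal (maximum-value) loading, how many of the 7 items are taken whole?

4

Greedy by value/weight ratio, highest first.
Order: D (293/9=32.56) > E (271/19=14.26) > A (274/37=7.41) > B (138/23=6.00) > C (103/24=4.29) > F (28/10=2.80) > G (56/31=1.81)
Fill: take D (9 @ 293) → take E (19 @ 271) → take A (37 @ 274) → take B (23 @ 138) → take 22/24 of C → 94.42; 110/110 used.
4 item(s) taken whole; one partial (take 22/24 of C).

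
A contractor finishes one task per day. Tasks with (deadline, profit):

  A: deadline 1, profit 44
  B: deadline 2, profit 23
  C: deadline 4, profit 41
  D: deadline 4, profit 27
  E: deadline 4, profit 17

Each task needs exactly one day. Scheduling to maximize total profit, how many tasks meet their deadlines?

Sort by profit descending; place each in the latest free slot ≤ its deadline.
By profit: A(d1,44), C(d4,41), D(d4,27), B(d2,23), E(d4,17)
A→slot 1; C→slot 4; D→slot 3; B→slot 2; E skipped.
4 of 5 scheduled.

4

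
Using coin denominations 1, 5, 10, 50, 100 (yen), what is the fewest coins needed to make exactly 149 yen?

Use the largest denomination that fits, subtract, and repeat.
149 = 1×100 + 4×10 + 1×5 + 4×1
Total coins = 1 + 4 + 1 + 4 = 10

10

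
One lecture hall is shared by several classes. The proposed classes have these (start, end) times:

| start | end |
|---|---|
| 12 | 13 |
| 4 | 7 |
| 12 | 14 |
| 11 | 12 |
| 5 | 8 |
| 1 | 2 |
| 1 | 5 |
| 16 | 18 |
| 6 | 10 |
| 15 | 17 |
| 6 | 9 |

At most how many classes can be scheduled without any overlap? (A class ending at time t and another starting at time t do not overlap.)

5

Sort by end time and greedily take each interval whose start is ≥ the last chosen end.
Sorted by end: (1,2)  (1,5)  (4,7)  (5,8)  (6,9)  (6,10)  (11,12)  (12,13)  (12,14)  (15,17)  (16,18)
take (1,2); skip (1,5); take (4,7); skip (6,10); take (11,12); take (12,13); skip (12,14); take (15,17); skip (16,18).
Selected 5 classes.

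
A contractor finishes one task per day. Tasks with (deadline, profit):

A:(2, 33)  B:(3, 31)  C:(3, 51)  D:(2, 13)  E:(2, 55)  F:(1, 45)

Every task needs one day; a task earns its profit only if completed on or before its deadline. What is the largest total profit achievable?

By profit: E(d2,55), C(d3,51), F(d1,45), A(d2,33), B(d3,31), D(d2,13)
E→slot 2; C→slot 3; F→slot 1; A skipped; B skipped; D skipped.
Profit = 45 + 55 + 51 = 151

151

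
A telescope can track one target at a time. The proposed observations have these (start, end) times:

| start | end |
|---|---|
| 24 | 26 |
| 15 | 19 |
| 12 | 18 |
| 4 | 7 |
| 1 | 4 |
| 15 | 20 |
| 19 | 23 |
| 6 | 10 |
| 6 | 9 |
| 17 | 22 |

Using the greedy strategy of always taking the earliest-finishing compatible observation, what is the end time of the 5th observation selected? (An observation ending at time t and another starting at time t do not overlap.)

26

Greedy by earliest finish: after sorting by end time, pick each interval compatible with the last pick.
Sorted by end: (1,4)  (4,7)  (6,9)  (6,10)  (12,18)  (15,19)  (15,20)  (17,22)  (19,23)  (24,26)
take (1,4); take (4,7); take (12,18); skip (15,19); skip (15,20); take (19,23); take (24,26).
Selected: (1,4) (4,7) (12,18) (19,23) (24,26)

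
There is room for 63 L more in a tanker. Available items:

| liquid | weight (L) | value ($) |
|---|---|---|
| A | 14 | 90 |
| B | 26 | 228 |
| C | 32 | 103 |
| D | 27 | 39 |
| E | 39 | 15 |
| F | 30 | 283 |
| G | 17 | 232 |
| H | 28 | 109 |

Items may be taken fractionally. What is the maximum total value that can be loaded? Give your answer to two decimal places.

655.31

Greedy by value/weight ratio, highest first.
Order: G (232/17=13.65) > F (283/30=9.43) > B (228/26=8.77) > A (90/14=6.43) > H (109/28=3.89) > C (103/32=3.22) > D (39/27=1.44) > E (15/39=0.38)
Fill: take G (17 @ 232) → take F (30 @ 283) → take 16/26 of B → 140.31; 63/63 used.
Total value = 655.31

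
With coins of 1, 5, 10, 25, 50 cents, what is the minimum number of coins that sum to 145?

5

Greedy: take as many of the largest coin as possible, then repeat with the remainder.
145 = 2×50 + 1×25 + 2×10
Total coins = 2 + 1 + 2 = 5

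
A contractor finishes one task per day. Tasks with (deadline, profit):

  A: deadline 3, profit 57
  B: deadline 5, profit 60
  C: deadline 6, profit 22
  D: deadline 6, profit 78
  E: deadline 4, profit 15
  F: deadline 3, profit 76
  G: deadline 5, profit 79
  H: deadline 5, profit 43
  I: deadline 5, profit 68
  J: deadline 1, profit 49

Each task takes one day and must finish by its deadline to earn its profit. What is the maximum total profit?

Sort by profit descending; place each in the latest free slot ≤ its deadline.
By profit: G(d5,79), D(d6,78), F(d3,76), I(d5,68), B(d5,60), A(d3,57), J(d1,49), H(d5,43), C(d6,22), E(d4,15)
G→slot 5; D→slot 6; F→slot 3; I→slot 4; B→slot 2; A→slot 1; J skipped; H skipped; C skipped; E skipped.
Profit = 57 + 60 + 76 + 68 + 79 + 78 = 418

418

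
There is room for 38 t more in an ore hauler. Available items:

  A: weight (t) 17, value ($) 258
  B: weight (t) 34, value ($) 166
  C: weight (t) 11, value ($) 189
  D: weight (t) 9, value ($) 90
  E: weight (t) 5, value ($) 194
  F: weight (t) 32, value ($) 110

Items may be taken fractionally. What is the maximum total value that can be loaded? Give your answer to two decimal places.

Greedy by value/weight ratio, highest first.
Ratios (sorted): E 38.80, C 17.18, A 15.18, D 10.00, B 4.88, F 3.44
take E (5 @ 194); take C (11 @ 189); take A (17 @ 258); take 5/9 of D → 50.00. Capacity used 38/38.
Total value = 691.00

691.00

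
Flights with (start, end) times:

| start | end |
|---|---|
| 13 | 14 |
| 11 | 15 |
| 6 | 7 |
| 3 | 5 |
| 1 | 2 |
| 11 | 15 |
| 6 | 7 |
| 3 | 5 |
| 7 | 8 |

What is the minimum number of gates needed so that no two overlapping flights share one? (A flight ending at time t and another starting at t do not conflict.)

3

Count concurrent intervals with a sweep; the peak is the room count.
starts: [1, 3, 3, 6, 6, 7, 11, 11, 13]
ends:   [2, 5, 5, 7, 7, 8, 14, 15, 15]
s1→1 e2→0 s3→1 s3→2 e5→1 e5→0 s6→1 s6→2 e7→1 e7→0 s7→1 e8→0 s11→1 s11→2 s13→3  — peak 3.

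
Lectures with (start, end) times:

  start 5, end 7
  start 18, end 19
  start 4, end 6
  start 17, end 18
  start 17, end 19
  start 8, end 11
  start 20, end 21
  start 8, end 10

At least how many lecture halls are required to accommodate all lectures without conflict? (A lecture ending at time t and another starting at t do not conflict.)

Events (time:±→running): 4:+→1 5:+→2 … peak 2.

2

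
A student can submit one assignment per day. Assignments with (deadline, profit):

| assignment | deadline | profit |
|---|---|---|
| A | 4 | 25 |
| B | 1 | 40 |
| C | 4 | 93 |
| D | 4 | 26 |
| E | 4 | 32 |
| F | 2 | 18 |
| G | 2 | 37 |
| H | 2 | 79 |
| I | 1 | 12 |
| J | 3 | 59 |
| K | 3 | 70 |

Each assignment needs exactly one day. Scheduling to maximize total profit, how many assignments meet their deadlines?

4

By profit: C(d4,93), H(d2,79), K(d3,70), J(d3,59), B(d1,40), G(d2,37), E(d4,32), D(d4,26), A(d4,25), F(d2,18), I(d1,12)
C→slot 4; H→slot 2; K→slot 3; J→slot 1; B skipped; G skipped; E skipped; D skipped; A skipped; F skipped; I skipped.
4 of 11 scheduled.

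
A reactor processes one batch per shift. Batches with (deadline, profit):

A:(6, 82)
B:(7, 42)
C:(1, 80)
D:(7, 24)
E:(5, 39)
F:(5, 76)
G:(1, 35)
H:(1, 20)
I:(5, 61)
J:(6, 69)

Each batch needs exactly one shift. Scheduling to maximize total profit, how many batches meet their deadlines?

Profit order: A=82 C=80 F=76 J=69 I=61 B=42 E=39 G=35 D=24 H=20
Assign: A→slot 6, C→slot 1, F→slot 5, J→slot 4, I→slot 3, B→slot 7, E→slot 2, G skipped, D skipped, H skipped.
Slots: [1:C] [2:E] [3:I] [4:J] [5:F] [6:A] [7:B]
7 of 10 scheduled.

7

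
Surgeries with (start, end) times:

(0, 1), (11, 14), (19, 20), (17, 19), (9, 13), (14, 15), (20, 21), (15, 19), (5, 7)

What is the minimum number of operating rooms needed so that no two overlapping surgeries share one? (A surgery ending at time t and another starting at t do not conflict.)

starts: [0, 5, 9, 11, 14, 15, 17, 19, 20]
ends:   [1, 7, 13, 14, 15, 19, 19, 20, 21]
s0→1 e1→0 s5→1 e7→0 s9→1 s11→2  — peak 2.

2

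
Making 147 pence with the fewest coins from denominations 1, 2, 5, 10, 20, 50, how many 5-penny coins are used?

Greedy: take as many of the largest coin as possible, then repeat with the remainder.
147 − 2×50→47 − 2×20→7 − 1×5→2 − 1×2→0
Count of 5: 1

1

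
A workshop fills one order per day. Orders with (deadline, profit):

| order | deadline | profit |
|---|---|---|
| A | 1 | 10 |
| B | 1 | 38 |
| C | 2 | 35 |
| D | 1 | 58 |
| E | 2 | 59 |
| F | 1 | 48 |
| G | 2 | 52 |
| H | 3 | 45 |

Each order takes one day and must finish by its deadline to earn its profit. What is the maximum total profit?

162

Take jobs in profit order; each goes to the latest open slot no later than its deadline.
By profit: E(d2,59), D(d1,58), G(d2,52), F(d1,48), H(d3,45), B(d1,38), C(d2,35), A(d1,10)
E→slot 2; D→slot 1; G skipped; F skipped; H→slot 3; B skipped; C skipped; A skipped.
Profit = 58 + 59 + 45 = 162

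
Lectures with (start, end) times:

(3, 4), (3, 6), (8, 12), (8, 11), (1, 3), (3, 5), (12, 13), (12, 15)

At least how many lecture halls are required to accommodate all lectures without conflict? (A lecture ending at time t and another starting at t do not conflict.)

Count concurrent intervals with a sweep; the peak is the room count.
starts: [1, 3, 3, 3, 8, 8, 12, 12]
ends:   [3, 4, 5, 6, 11, 12, 13, 15]
s1→1 e3→0 s3→1 s3→2 s3→3  — peak 3.

3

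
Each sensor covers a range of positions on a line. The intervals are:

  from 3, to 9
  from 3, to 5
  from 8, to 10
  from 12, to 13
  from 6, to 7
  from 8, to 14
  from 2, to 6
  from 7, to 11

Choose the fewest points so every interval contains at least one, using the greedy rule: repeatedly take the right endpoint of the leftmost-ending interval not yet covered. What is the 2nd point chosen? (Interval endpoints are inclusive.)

Process intervals by earliest right end; each time one isn't hit yet, stab at its right endpoint.
Sorted: [3,5] [2,6] [6,7] [3,9] [8,10] [7,11] [12,13] [8,14]
{[3,5],[2,6]} hit by 5; {[6,7],[3,9]} hit by 7; {[8,10],[7,11]} hit by 10; {[12,13],[8,14]} hit by 13.
Points: 5, 7, 10, 13 (4 total).

7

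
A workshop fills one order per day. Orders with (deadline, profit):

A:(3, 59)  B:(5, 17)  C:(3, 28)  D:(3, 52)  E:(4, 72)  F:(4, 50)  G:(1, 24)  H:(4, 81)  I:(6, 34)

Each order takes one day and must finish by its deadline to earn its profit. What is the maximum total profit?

Sort by profit descending; place each in the latest free slot ≤ its deadline.
Profit order: H=81 E=72 A=59 D=52 F=50 I=34 C=28 G=24 B=17
Assign: H→slot 4, E→slot 3, A→slot 2, D→slot 1, F skipped, I→slot 6, C skipped, G skipped, B→slot 5.
Slots: [1:D] [2:A] [3:E] [4:H] [5:B] [6:I]
Profit = 52 + 59 + 72 + 81 + 17 + 34 = 315

315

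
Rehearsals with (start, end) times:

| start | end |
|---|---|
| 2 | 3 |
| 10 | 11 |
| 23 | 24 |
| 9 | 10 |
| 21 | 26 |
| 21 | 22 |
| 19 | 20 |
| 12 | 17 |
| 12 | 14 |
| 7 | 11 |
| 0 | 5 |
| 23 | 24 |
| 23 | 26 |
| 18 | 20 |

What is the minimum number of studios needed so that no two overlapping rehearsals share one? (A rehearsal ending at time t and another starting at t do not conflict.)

Events (time:±→running): 0:+→1 2:+→2 3:-→1 5:-→0 7:+→1 9:+→2 10:-→1 10:+→2 11:-→1 11:-→0 12:+→1 12:+→2 14:-→1 17:-→0 18:+→1 19:+→2 20:-→1 20:-→0 21:+→1 21:+→2 22:-→1 23:+→2 23:+→3 23:+→4 … peak 4.

4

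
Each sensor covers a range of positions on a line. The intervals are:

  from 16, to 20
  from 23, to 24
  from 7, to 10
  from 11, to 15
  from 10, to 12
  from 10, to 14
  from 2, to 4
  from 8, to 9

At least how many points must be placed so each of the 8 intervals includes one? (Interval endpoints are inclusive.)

Sorted: [2,4] [8,9] [7,10] [10,12] [10,14] [11,15] [16,20] [23,24]
{[2,4]} hit by 4; {[8,9],[7,10]} hit by 9; {[10,12],[10,14],[11,15]} hit by 12; {[16,20]} hit by 20; {[23,24]} hit by 24.
Points: 4, 9, 12, 20, 24 (5 total).

5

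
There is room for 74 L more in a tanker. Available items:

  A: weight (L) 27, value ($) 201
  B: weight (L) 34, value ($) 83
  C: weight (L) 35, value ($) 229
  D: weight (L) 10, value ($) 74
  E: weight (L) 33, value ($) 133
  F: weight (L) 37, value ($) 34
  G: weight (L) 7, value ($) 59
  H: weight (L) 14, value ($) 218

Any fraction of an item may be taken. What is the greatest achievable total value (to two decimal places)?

656.69

Ratios (sorted): H 15.57, G 8.43, A 7.44, D 7.40, C 6.54, E 4.03, B 2.44, F 0.92
take H (14 @ 218); take G (7 @ 59); take A (27 @ 201); take D (10 @ 74); take 16/35 of C → 104.69. Capacity used 74/74.
Total value = 656.69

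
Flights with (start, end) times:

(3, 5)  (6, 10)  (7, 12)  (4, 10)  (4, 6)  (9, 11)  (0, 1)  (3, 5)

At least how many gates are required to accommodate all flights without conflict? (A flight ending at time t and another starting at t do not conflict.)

4

starts: [0, 3, 3, 4, 4, 6, 7, 9]
ends:   [1, 5, 5, 6, 10, 10, 11, 12]
s0→1 e1→0 s3→1 s3→2 s4→3 s4→4  — peak 4.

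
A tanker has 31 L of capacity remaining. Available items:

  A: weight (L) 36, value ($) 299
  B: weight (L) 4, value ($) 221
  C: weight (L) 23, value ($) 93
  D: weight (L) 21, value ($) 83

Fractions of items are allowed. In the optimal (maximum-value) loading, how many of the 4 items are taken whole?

1

Order: B (221/4=55.25) > A (299/36=8.31) > C (93/23=4.04) > D (83/21=3.95)
Fill: take B (4 @ 221) → take 27/36 of A → 224.25; 31/31 used.
1 item(s) taken whole; one partial (take 27/36 of A).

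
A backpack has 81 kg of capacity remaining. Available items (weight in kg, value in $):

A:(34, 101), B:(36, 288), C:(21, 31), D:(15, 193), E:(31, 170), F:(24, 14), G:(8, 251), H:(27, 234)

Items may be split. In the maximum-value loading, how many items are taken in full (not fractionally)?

3

Sort by value per unit weight and fill in that order.
Ratios (sorted): G 31.38, D 12.87, H 8.67, B 8.00, E 5.48, A 2.97, C 1.48, F 0.58
take G (8 @ 251); take D (15 @ 193); take H (27 @ 234); take 31/36 of B → 248.00. Capacity used 81/81.
3 item(s) taken whole; one partial (take 31/36 of B).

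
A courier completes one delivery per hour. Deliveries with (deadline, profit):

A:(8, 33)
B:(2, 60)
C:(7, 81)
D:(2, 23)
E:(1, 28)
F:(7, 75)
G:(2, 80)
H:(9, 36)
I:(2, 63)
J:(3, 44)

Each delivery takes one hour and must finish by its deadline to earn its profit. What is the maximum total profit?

412

By profit: C(d7,81), G(d2,80), F(d7,75), I(d2,63), B(d2,60), J(d3,44), H(d9,36), A(d8,33), E(d1,28), D(d2,23)
C→slot 7; G→slot 2; F→slot 6; I→slot 1; B skipped; J→slot 3; H→slot 9; A→slot 8; E skipped; D skipped.
Profit = 63 + 80 + 44 + 75 + 81 + 33 + 36 = 412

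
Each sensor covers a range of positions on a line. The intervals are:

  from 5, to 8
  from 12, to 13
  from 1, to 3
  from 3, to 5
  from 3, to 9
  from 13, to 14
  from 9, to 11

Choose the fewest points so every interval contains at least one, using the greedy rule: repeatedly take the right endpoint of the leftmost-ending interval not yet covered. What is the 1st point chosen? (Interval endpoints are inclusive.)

3

By right end: [1,3]  [3,5]  [5,8]  [3,9]  [9,11]  [12,13]  [13,14]
[1,3] uncovered → point at 3; [5,8] uncovered → point at 8; [9,11] uncovered → point at 11; [12,13] uncovered → point at 13.
Points: 3, 8, 11, 13 (4 total).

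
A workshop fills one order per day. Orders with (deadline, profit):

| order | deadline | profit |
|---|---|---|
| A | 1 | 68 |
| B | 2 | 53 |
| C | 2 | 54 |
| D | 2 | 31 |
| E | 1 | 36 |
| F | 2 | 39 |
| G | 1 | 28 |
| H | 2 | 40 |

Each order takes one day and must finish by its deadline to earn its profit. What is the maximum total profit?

Sort by profit descending; place each in the latest free slot ≤ its deadline.
By profit: A(d1,68), C(d2,54), B(d2,53), H(d2,40), F(d2,39), E(d1,36), D(d2,31), G(d1,28)
A→slot 1; C→slot 2; B skipped; H skipped; F skipped; E skipped; D skipped; G skipped.
Profit = 68 + 54 = 122

122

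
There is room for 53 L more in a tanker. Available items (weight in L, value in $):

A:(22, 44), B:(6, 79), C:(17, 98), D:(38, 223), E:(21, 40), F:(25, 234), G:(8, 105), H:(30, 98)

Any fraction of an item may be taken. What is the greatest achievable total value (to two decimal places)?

Greedy by value/weight ratio, highest first.
Order: B (79/6=13.17) > G (105/8=13.12) > F (234/25=9.36) > D (223/38=5.87) > C (98/17=5.76) > H (98/30=3.27) > A (44/22=2.00) > E (40/21=1.90)
Fill: take B (6 @ 79) → take G (8 @ 105) → take F (25 @ 234) → take 14/38 of D → 82.16; 53/53 used.
Total value = 500.16

500.16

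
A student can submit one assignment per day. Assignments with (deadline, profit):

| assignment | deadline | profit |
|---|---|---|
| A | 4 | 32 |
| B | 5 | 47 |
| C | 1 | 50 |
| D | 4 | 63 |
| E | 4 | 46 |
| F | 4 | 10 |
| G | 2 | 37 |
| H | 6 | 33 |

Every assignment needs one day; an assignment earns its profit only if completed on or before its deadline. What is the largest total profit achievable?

276

Take jobs in profit order; each goes to the latest open slot no later than its deadline.
By profit: D(d4,63), C(d1,50), B(d5,47), E(d4,46), G(d2,37), H(d6,33), A(d4,32), F(d4,10)
D→slot 4; C→slot 1; B→slot 5; E→slot 3; G→slot 2; H→slot 6; A skipped; F skipped.
Profit = 50 + 37 + 46 + 63 + 47 + 33 = 276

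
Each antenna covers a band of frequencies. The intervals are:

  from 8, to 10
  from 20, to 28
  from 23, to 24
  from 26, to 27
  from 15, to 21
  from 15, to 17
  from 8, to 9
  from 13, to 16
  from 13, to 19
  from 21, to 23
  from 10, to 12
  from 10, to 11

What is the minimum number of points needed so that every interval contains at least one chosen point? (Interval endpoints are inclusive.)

5

Process intervals by earliest right end; each time one isn't hit yet, stab at its right endpoint.
By right end: [8,9]  [8,10]  [10,11]  [10,12]  [13,16]  [15,17]  [13,19]  [15,21]  [21,23]  [23,24]  [26,27]  [20,28]
[8,9] uncovered → point at 9; [10,11] uncovered → point at 11; [13,16] uncovered → point at 16; [21,23] uncovered → point at 23; [26,27] uncovered → point at 27.
Points: 9, 11, 16, 23, 27 (5 total).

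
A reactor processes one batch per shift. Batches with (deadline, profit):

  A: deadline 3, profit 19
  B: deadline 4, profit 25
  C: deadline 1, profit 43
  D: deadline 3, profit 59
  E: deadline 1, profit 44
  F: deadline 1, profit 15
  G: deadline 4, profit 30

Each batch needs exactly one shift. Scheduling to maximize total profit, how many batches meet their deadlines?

By profit: D(d3,59), E(d1,44), C(d1,43), G(d4,30), B(d4,25), A(d3,19), F(d1,15)
D→slot 3; E→slot 1; C skipped; G→slot 4; B→slot 2; A skipped; F skipped.
4 of 7 scheduled.

4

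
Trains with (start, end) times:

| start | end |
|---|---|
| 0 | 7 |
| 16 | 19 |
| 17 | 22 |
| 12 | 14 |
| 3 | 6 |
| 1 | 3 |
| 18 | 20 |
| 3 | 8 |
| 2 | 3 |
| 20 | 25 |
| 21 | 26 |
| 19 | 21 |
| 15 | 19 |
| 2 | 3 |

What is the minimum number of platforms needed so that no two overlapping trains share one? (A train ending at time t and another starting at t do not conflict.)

Events (time:±→running): 0:+→1 1:+→2 2:+→3 2:+→4 … peak 4.

4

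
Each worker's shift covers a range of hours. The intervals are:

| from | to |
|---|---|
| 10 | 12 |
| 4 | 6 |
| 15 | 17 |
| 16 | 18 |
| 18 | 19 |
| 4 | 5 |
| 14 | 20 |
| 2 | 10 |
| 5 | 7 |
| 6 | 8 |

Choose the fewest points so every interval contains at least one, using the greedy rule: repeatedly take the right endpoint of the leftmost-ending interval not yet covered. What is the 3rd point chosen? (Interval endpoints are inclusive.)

12

Sort by right endpoint; whenever an interval is uncovered, place a point at its right end.
Sorted: [4,5] [4,6] [5,7] [6,8] [2,10] [10,12] [15,17] [16,18] [18,19] [14,20]
{[4,5],[4,6],[5,7]} hit by 5; {[6,8],[2,10]} hit by 8; {[10,12]} hit by 12; {[15,17],[16,18]} hit by 17; {[18,19],[14,20]} hit by 19.
Points: 5, 8, 12, 17, 19 (5 total).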